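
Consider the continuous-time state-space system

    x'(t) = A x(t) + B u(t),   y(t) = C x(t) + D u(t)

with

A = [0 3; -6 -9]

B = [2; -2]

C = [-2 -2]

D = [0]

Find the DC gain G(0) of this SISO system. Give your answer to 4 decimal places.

0.0000

G(0) = C(-A)^{-1}B + D = -C A^{-1} B + D.
det A = 18, so A^{-1} = (1/18)·adj(A) = [[-1/2, -1/6], [1/3, 0]]
A^{-1} B = [-2/3, 2/3]^T
C A^{-1} B = 0
G(0) = D - C A^{-1} B = 0 - (0) = 0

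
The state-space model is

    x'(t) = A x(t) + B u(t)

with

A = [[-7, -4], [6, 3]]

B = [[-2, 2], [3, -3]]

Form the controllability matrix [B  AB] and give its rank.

1

AB = [[2, -2], [-3, 3]]
Controllability matrix C = [B  AB] = [[-2, 2, 2, -2], [3, -3, -3, 3]]
Every column of C is a scalar multiple of column 1 = [-2, 3] (multipliers 1, -1, -1, 1), so the columns span a one-dimensional space.
C ≠ 0, hence rank(C) = 1.
rank(C) = 1 < n = 2, so the pair (A, B) is not completely controllable.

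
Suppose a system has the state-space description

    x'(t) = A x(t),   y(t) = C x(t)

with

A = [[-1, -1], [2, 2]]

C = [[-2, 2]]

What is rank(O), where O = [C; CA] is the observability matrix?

2

CA = [[6, 6]]
Observability matrix O = [C; CA] = [[-2, 2], [6, 6]]
det(O) = (-2)·6 - 2·6 = -12 - 12 = -24 ≠ 0, so rank(O) = 2.
rank(O) = 2 = n, so the pair (A, C) is completely observable.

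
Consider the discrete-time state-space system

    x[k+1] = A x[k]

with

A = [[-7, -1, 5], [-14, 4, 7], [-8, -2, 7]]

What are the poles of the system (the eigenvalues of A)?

-3, 3, 4

det(zI - A) = z^3 - (tr A)z^2 + (M11 + M22 + M33)z - det A, where Mii is the 2×2 principal minor of A obtained by deleting row i and column i.
tr A = (-7) + 4 + 7 = 4; M11 = 4·7 - 7·(-2) = 28 - (-14) = 42; M22 = (-7)·7 - 5·(-8) = -49 - (-40) = -9; M33 = (-7)·4 - (-1)·(-14) = -28 - 14 = -42; sum of minors = -9.
det A = (-7)·(4·7 - 7·(-2)) - (-1)·((-14)·7 - 7·(-8)) + 5·((-14)·(-2) - 4·(-8)) = (-7)·42 - (-1)·(-42) + 5·60 = -36.
So p(z) = det(zI - A) = z^3 - 4z^2 - 9z + 36.
Rational-root test: any integer root divides 36. Testing small divisors, z = -3 works: p(-3) = -27 + (-36) + 27 + 36 = 0, so (z + 3) is a factor.
Dividing, p(z) = (z + 3)(z^2 - 7z + 12).
Factor z^2 - 7z + 12: two numbers with sum 7 and product 12 are 4 and 3, so z^2 - 7z + 12 = (z - 4)(z - 3).
Hence p(z) = (z - 4) (z - 3) (z + 3), with roots -3, 3, 4.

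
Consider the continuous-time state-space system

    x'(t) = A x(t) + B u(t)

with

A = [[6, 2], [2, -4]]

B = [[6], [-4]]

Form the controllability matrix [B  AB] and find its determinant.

280

AB = [[28], [28]]
Controllability matrix C = [B  AB] = [[6, 28], [-4, 28]]
det(C) = 6·28 - 28·(-4) = 168 - (-112) = 280
Since det(C) ≠ 0, rank(C) = 2 and the system is completely controllable.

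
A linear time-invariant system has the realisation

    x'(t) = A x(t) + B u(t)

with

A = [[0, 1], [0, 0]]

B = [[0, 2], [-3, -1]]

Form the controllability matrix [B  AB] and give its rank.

2

AB = [[-3, -1], [0, 0]]
Controllability matrix C = [B  AB] = [[0, 2, -3, -1], [-3, -1, 0, 0]]
Take the 2×2 submatrix of C formed by columns 1, 2: [[0, 2], [-3, -1]]. Its determinant is 0·(-1) - 2·(-3) = 0 - (-6) = 6 ≠ 0.
So rank(C) ≥ 2; since C has 2 rows, rank(C) = 2.
rank(C) = 2 = n, so the pair (A, B) is completely controllable.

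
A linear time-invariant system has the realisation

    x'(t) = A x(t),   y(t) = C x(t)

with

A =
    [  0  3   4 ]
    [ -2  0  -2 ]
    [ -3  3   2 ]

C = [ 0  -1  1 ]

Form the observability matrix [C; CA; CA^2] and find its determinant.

119

CA = [[-1, 3, 4]]
CA^2 = [[-18, 9, -2]]
Observability matrix O = [C; CA; CA^2] = [[0, -1, 1], [-1, 3, 4], [-18, 9, -2]]
Expanding along the first row, det(O) = 0·(3·(-2) - 4·9) - (-1)·((-1)·(-2) - 4·(-18)) + 1·((-1)·9 - 3·(-18)) = 0·(-42) - (-1)·74 + 1·45 = 119
Since det(O) ≠ 0, rank(O) = 3 and the system is completely observable.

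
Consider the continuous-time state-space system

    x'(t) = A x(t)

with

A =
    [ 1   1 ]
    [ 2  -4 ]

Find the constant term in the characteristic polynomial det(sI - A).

-6

For a 2×2 matrix, det(sI - A) = s^2 - (tr A)s + det A.
tr A = -3, det A = -6.
So p(s) = s^2 + 3s - 6.
The constant term is -6.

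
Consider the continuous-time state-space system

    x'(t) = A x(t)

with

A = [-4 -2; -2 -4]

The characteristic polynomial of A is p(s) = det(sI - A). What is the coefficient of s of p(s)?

8

For a 2×2 matrix, det(sI - A) = s^2 - (tr A)s + det A.
tr A = -8, det A = 12.
So p(s) = s^2 + 8s + 12.
The coefficient of s is 8.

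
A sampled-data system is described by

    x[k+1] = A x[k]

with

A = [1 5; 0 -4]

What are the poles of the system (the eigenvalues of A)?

det(zI - A) = z^2 - (tr A)z + det A, with tr A = 1 + (-4) = -3 and det A = 1·(-4) - 5·0 = -4 - 0 = -4.
So p(z) = det(zI - A) = z^2 + 3z - 4.
Factor z^2 + 3z - 4: two numbers with sum -3 and product -4 are 1 and -4, so z^2 + 3z - 4 = (z - 1)(z + 4).
Hence p(z) = (z - 1) (z + 4), with roots -4, 1.

-4, 1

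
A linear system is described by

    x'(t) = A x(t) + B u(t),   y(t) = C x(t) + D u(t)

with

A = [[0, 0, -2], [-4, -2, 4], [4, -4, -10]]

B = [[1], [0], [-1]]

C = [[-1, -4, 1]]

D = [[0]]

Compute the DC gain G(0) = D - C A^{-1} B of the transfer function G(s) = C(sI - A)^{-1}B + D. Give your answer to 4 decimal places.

G(0) = C(-A)^{-1}B + D = -C A^{-1} B + D.
det A = -48, so A^{-1} = (1/-48)·adj(A) = [[-3/4, -1/6, 1/12], [1/2, -1/6, -1/6], [-1/2, 0, 0]]
A^{-1} B = [-5/6, 2/3, -1/2]^T
C A^{-1} B = -7/3
G(0) = D - C A^{-1} B = 0 - (-7/3) = 7/3 ≈ 2.3333

2.3333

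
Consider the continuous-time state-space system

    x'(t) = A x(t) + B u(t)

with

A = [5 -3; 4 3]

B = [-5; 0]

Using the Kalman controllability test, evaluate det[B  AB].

100

AB = [[-25], [-20]]
Controllability matrix C = [B  AB] = [[-5, -25], [0, -20]]
det(C) = (-5)·(-20) - (-25)·0 = 100 - 0 = 100
Since det(C) ≠ 0, rank(C) = 2 and the system is completely controllable.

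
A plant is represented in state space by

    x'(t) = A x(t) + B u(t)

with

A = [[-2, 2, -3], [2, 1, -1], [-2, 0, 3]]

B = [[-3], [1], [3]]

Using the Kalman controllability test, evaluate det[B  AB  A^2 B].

-2176

AB = [[-1], [-8], [15]]
A^2B = [[-59], [-25], [47]]
Controllability matrix C = [B  AB  A^2B] = [[-3, -1, -59], [1, -8, -25], [3, 15, 47]]
Expanding along the first row, det(C) = (-3)·((-8)·47 - (-25)·15) - (-1)·(1·47 - (-25)·3) + (-59)·(1·15 - (-8)·3) = (-3)·(-1) - (-1)·122 + (-59)·39 = -2176
Since det(C) ≠ 0, rank(C) = 3 and the system is completely controllable.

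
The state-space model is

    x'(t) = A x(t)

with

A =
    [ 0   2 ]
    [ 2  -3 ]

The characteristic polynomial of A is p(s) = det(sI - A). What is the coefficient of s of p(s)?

3

For a 2×2 matrix, det(sI - A) = s^2 - (tr A)s + det A.
tr A = -3, det A = -4.
So p(s) = s^2 + 3s - 4.
The coefficient of s is 3.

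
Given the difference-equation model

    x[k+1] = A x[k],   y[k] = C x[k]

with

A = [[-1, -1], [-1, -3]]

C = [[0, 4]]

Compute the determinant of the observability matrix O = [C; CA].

16

CA = [[-4, -12]]
Observability matrix O = [C; CA] = [[0, 4], [-4, -12]]
det(O) = 0·(-12) - 4·(-4) = 0 - (-16) = 16
Since det(O) ≠ 0, rank(O) = 2 and the system is completely observable.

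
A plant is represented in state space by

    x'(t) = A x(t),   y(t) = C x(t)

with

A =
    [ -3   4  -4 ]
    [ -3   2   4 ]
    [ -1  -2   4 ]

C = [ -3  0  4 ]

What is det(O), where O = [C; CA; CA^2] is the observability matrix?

CA = [[5, -20, 28]]
CA^2 = [[17, -76, 12]]
Observability matrix O = [C; CA; CA^2] = [[-3, 0, 4], [5, -20, 28], [17, -76, 12]]
Expanding along the first row, det(O) = (-3)·((-20)·12 - 28·(-76)) - 0·(5·12 - 28·17) + 4·(5·(-76) - (-20)·17) = (-3)·1888 - 0·(-416) + 4·(-40) = -5824
Since det(O) ≠ 0, rank(O) = 3 and the system is completely observable.

-5824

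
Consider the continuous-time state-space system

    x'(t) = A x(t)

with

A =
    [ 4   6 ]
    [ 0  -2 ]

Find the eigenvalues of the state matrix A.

det(sI - A) = s^2 - (tr A)s + det A, with tr A = 4 + (-2) = 2 and det A = 4·(-2) - 6·0 = -8 - 0 = -8.
So p(s) = det(sI - A) = s^2 - 2s - 8.
Factor s^2 - 2s - 8: two numbers with sum 2 and product -8 are 4 and -2, so s^2 - 2s - 8 = (s - 4)(s + 2).
Hence p(s) = (s - 4) (s + 2), with roots -2, 4.
At least one eigenvalue has non-negative real part, so the system is not asymptotically stable.

-2, 4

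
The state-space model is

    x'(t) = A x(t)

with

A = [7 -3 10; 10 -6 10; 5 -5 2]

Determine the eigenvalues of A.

det(sI - A) = s^3 - (tr A)s^2 + (M11 + M22 + M33)s - det A, where Mii is the 2×2 principal minor of A obtained by deleting row i and column i.
tr A = 7 + (-6) + 2 = 3; M11 = (-6)·2 - 10·(-5) = -12 - (-50) = 38; M22 = 7·2 - 10·5 = 14 - 50 = -36; M33 = 7·(-6) - (-3)·10 = -42 - (-30) = -12; sum of minors = -10.
det A = 7·((-6)·2 - 10·(-5)) - (-3)·(10·2 - 10·5) + 10·(10·(-5) - (-6)·5) = 7·38 - (-3)·(-30) + 10·(-20) = -24.
So p(s) = det(sI - A) = s^3 - 3s^2 - 10s + 24.
Rational-root test: any integer root divides 24. Testing small divisors, s = 2 works: p(2) = 8 + (-12) + (-20) + 24 = 0, so (s - 2) is a factor.
Dividing, p(s) = (s - 2)(s^2 - s - 12).
Factor s^2 - s - 12: two numbers with sum 1 and product -12 are 4 and -3, so s^2 - s - 12 = (s - 4)(s + 3).
Hence p(s) = (s - 4) (s - 2) (s + 3), with roots -3, 2, 4.
At least one eigenvalue has non-negative real part, so the system is not asymptotically stable.

-3, 2, 4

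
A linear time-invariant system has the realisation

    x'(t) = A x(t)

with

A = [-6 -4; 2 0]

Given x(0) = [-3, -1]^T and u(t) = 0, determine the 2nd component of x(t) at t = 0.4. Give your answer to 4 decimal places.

det(sI - A) = s^2 - (tr A)s + det A, with tr A = (-6) + 0 = -6 and det A = (-6)·0 - (-4)·2 = 0 - (-8) = 8.
So p(s) = det(sI - A) = s^2 + 6s + 8.
Factor s^2 + 6s + 8: two numbers with sum -6 and product 8 are -2 and -4, so s^2 + 6s + 8 = (s + 2)(s + 4).
Hence p(s) = (s + 2) (s + 4), with roots -4, -2.
The eigenvalues -4, -2 are distinct and real, so A is diagonalisable and x(t) = e^{At} x(0) = V diag(e^{λ_i t}) V^{-1} x(0), where the columns of V are the eigenvectors.
λ = -4: A - (-4)I = [[-2, -4], [2, 4]]. Row 1 gives (-2)·v1 + (-4)·v2 = 0, so take v_1 = [-2, 1]^T.
λ = -2: A - (-2)I = [[-4, -4], [2, 2]]. Row 1 gives (-4)·v1 + (-4)·v2 = 0, so take v_2 = [-1, 1]^T.
V = [v_1 v_2] = [[-2, -1], [1, 1]] has det V = -1, so V^{-1} = adj(V)/det V = [[-1, -1], [1, 2]].
Modal coordinates z(0) = V^{-1} x(0): (-1)·(-3) + (-1)·(-1) = 4; 1·(-3) + 2·(-1) = -5; so z(0) = [4, -5]^T.
x_2(t) = Σ_i (v_i)_2 · z_i(0) · e^{λ_i t} (row 2 of V times the modal terms).
x_2(0.4) = 1·4·e^{-4·0.4} + 1·(-5)·e^{-2·0.4} = 4·0.201897 + (-5)·0.449329 = -1.4391.

-1.4391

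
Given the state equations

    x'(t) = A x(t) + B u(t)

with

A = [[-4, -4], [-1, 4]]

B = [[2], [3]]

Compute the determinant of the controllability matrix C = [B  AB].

80

AB = [[-20], [10]]
Controllability matrix C = [B  AB] = [[2, -20], [3, 10]]
det(C) = 2·10 - (-20)·3 = 20 - (-60) = 80
Since det(C) ≠ 0, rank(C) = 2 and the system is completely controllable.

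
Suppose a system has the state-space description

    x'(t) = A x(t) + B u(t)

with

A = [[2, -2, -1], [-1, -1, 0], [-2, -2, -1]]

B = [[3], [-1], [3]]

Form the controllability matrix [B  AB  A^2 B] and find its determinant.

164

AB = [[5], [-2], [-7]]
A^2B = [[21], [-3], [1]]
Controllability matrix C = [B  AB  A^2B] = [[3, 5, 21], [-1, -2, -3], [3, -7, 1]]
Expanding along the first row, det(C) = 3·((-2)·1 - (-3)·(-7)) - 5·((-1)·1 - (-3)·3) + 21·((-1)·(-7) - (-2)·3) = 3·(-23) - 5·8 + 21·13 = 164
Since det(C) ≠ 0, rank(C) = 3 and the system is completely controllable.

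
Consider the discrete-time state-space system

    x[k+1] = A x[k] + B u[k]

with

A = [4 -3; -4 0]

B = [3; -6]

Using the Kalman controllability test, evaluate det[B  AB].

AB = [[30], [-12]]
Controllability matrix C = [B  AB] = [[3, 30], [-6, -12]]
det(C) = 3·(-12) - 30·(-6) = -36 - (-180) = 144
Since det(C) ≠ 0, rank(C) = 2 and the system is completely controllable.

144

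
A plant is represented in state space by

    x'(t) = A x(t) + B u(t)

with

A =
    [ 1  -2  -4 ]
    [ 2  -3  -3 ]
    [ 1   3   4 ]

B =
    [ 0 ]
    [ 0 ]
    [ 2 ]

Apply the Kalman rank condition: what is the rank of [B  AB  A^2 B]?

3

AB = [[-8], [-6], [8]]
A^2B = [[-28], [-22], [6]]
Controllability matrix C = [B  AB  A^2B] = [[0, -8, -28], [0, -6, -22], [2, 8, 6]]
det(C) = 0·((-6)·6 - (-22)·8) - (-8)·(0·6 - (-22)·2) + (-28)·(0·8 - (-6)·2) = 0·140 - (-8)·44 + (-28)·12 = 16 ≠ 0, so rank(C) = 3.
rank(C) = 3 = n, so the pair (A, B) is completely controllable.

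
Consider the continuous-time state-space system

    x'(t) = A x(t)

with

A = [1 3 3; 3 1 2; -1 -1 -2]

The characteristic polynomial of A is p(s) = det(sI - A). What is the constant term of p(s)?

Expand det(sI - A) for the 3×3 matrix.
p(s) = s^3 - 7s - 6.
(Check: constant term = det(-A) = (-1)^3 det A = -6; coefficient of s^2 = -tr A = 0.)
The constant term is -6.

-6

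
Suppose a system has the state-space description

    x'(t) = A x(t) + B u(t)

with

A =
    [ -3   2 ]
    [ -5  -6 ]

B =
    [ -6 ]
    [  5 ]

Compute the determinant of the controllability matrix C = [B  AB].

AB = [[28], [0]]
Controllability matrix C = [B  AB] = [[-6, 28], [5, 0]]
det(C) = (-6)·0 - 28·5 = 0 - 140 = -140
Since det(C) ≠ 0, rank(C) = 2 and the system is completely controllable.

-140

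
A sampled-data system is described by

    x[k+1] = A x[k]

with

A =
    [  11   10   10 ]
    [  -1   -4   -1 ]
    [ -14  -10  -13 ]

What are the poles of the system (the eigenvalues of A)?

det(zI - A) = z^3 - (tr A)z^2 + (M11 + M22 + M33)z - det A, where Mii is the 2×2 principal minor of A obtained by deleting row i and column i.
tr A = 11 + (-4) + (-13) = -6; M11 = (-4)·(-13) - (-1)·(-10) = 52 - 10 = 42; M22 = 11·(-13) - 10·(-14) = -143 - (-140) = -3; M33 = 11·(-4) - 10·(-1) = -44 - (-10) = -34; sum of minors = 5.
det A = 11·((-4)·(-13) - (-1)·(-10)) - 10·((-1)·(-13) - (-1)·(-14)) + 10·((-1)·(-10) - (-4)·(-14)) = 11·42 - 10·(-1) + 10·(-46) = 12.
So p(z) = det(zI - A) = z^3 + 6z^2 + 5z - 12.
Rational-root test: any integer root divides -12. Testing small divisors, z = 1 works: p(1) = 1 + 6 + 5 + (-12) = 0, so (z - 1) is a factor.
Dividing, p(z) = (z - 1)(z^2 + 7z + 12).
Factor z^2 + 7z + 12: two numbers with sum -7 and product 12 are -3 and -4, so z^2 + 7z + 12 = (z + 3)(z + 4).
Hence p(z) = (z - 1) (z + 3) (z + 4), with roots -4, -3, 1.

-4, -3, 1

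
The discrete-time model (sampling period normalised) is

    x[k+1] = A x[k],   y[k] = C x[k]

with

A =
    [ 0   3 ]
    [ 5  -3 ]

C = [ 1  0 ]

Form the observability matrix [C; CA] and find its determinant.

3

CA = [[0, 3]]
Observability matrix O = [C; CA] = [[1, 0], [0, 3]]
det(O) = 1·3 - 0·0 = 3 - 0 = 3
Since det(O) ≠ 0, rank(O) = 2 and the system is completely observable.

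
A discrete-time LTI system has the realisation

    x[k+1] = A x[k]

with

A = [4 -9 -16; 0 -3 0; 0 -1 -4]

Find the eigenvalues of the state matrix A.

det(zI - A) = z^3 - (tr A)z^2 + (M11 + M22 + M33)z - det A, where Mii is the 2×2 principal minor of A obtained by deleting row i and column i.
tr A = 4 + (-3) + (-4) = -3; M11 = (-3)·(-4) - 0·(-1) = 12 - 0 = 12; M22 = 4·(-4) - (-16)·0 = -16 - 0 = -16; M33 = 4·(-3) - (-9)·0 = -12 - 0 = -12; sum of minors = -16.
det A = 4·((-3)·(-4) - 0·(-1)) - (-9)·(0·(-4) - 0·0) + (-16)·(0·(-1) - (-3)·0) = 4·12 - (-9)·0 + (-16)·0 = 48.
So p(z) = det(zI - A) = z^3 + 3z^2 - 16z - 48.
Rational-root test: any integer root divides -48. Testing small divisors, z = -3 works: p(-3) = -27 + 27 + 48 + (-48) = 0, so (z + 3) is a factor.
Dividing, p(z) = (z + 3)(z^2 - 16).
Factor z^2 - 16: two numbers with sum 0 and product -16 are 4 and -4, so z^2 - 16 = (z - 4)(z + 4).
Hence p(z) = (z - 4) (z + 3) (z + 4), with roots -4, -3, 4.

-4, -3, 4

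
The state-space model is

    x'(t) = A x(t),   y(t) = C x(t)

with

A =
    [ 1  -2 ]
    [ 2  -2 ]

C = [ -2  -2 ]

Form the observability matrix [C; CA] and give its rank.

2

CA = [[-6, 8]]
Observability matrix O = [C; CA] = [[-2, -2], [-6, 8]]
det(O) = (-2)·8 - (-2)·(-6) = -16 - 12 = -28 ≠ 0, so rank(O) = 2.
rank(O) = 2 = n, so the pair (A, C) is completely observable.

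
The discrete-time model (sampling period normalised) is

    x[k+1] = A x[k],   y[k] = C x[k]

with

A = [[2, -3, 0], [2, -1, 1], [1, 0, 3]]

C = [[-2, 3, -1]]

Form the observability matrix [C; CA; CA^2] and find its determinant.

3

CA = [[1, 3, 0]]
CA^2 = [[8, -6, 3]]
Observability matrix O = [C; CA; CA^2] = [[-2, 3, -1], [1, 3, 0], [8, -6, 3]]
Expanding along the first row, det(O) = (-2)·(3·3 - 0·(-6)) - 3·(1·3 - 0·8) + (-1)·(1·(-6) - 3·8) = (-2)·9 - 3·3 + (-1)·(-30) = 3
Since det(O) ≠ 0, rank(O) = 3 and the system is completely observable.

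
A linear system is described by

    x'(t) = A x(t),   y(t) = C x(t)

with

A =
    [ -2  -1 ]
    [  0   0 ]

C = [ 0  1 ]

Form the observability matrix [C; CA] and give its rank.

1

CA = [[0, 0]]
Observability matrix O = [C; CA] = [[0, 1], [0, 0]]
Every row of O is a scalar multiple of row 1 = [0, 1] (multipliers 1, 0), so the rows span a one-dimensional space.
O ≠ 0, hence rank(O) = 1.
rank(O) = 1 < n = 2, so the pair (A, C) is not completely observable.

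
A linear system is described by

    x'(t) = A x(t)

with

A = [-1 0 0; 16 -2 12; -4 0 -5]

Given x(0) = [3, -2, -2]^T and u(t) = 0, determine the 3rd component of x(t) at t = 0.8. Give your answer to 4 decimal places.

-1.3297

det(sI - A) = s^3 - (tr A)s^2 + (M11 + M22 + M33)s - det A, where Mii is the 2×2 principal minor of A obtained by deleting row i and column i.
tr A = (-1) + (-2) + (-5) = -8; M11 = (-2)·(-5) - 12·0 = 10 - 0 = 10; M22 = (-1)·(-5) - 0·(-4) = 5 - 0 = 5; M33 = (-1)·(-2) - 0·16 = 2 - 0 = 2; sum of minors = 17.
det A = (-1)·((-2)·(-5) - 12·0) - 0·(16·(-5) - 12·(-4)) + 0·(16·0 - (-2)·(-4)) = (-1)·10 - 0·(-32) + 0·(-8) = -10.
So p(s) = det(sI - A) = s^3 + 8s^2 + 17s + 10.
Rational-root test: any integer root divides 10. Testing small divisors, s = -1 works: p(-1) = -1 + 8 + (-17) + 10 = 0, so (s + 1) is a factor.
Dividing, p(s) = (s + 1)(s^2 + 7s + 10).
Factor s^2 + 7s + 10: two numbers with sum -7 and product 10 are -2 and -5, so s^2 + 7s + 10 = (s + 2)(s + 5).
Hence p(s) = (s + 1) (s + 2) (s + 5), with roots -5, -2, -1.
The eigenvalues -5, -2, -1 are distinct and real, so A is diagonalisable and x(t) = e^{At} x(0) = V diag(e^{λ_i t}) V^{-1} x(0), where the columns of V are the eigenvectors.
λ = -5: A - (-5)I = [[4, 0, 0], [16, 3, 12], [-4, 0, 0]]. v must be orthogonal to every row; (row 1) × (row 2) = [0, -48, 12], so take v_1 = [0, -4, 1]^T.
λ = -2: A - (-2)I = [[1, 0, 0], [16, 0, 12], [-4, 0, -3]]. v must be orthogonal to every row; (row 1) × (row 2) = [0, -12, 0], so take v_2 = [0, 1, 0]^T.
λ = -1: A - (-1)I = [[0, 0, 0], [16, -1, 12], [-4, 0, -4]]. v must be orthogonal to every row; (row 2) × (row 3) = [4, 16, -4], so take v_3 = [-1, -4, 1]^T.
V = [v_1 v_2 v_3] = [[0, 0, -1], [-4, 1, -4], [1, 0, 1]] has det V = 1, so V^{-1} = adj(V)/det V = [[1, 0, 1], [0, 1, 4], [-1, 0, 0]].
Modal coordinates z(0) = V^{-1} x(0): 1·3 + 0·(-2) + 1·(-2) = 1; 0·3 + 1·(-2) + 4·(-2) = -10; (-1)·3 + 0·(-2) + 0·(-2) = -3; so z(0) = [1, -10, -3]^T.
x_3(t) = Σ_i (v_i)_3 · z_i(0) · e^{λ_i t} (row 3 of V times the modal terms).
x_3(0.8) = 1·1·e^{-5·0.8} + 0·(-10)·e^{-2·0.8} + 1·(-3)·e^{-1·0.8} = 1·0.018316 + 0·0.201897 + (-3)·0.449329 = -1.3297.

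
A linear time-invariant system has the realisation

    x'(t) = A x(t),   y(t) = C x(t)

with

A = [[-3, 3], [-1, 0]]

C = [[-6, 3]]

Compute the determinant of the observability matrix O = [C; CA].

CA = [[15, -18]]
Observability matrix O = [C; CA] = [[-6, 3], [15, -18]]
det(O) = (-6)·(-18) - 3·15 = 108 - 45 = 63
Since det(O) ≠ 0, rank(O) = 2 and the system is completely observable.

63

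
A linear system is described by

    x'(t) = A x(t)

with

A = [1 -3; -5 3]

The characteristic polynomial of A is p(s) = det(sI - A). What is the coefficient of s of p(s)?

For a 2×2 matrix, det(sI - A) = s^2 - (tr A)s + det A.
tr A = 4, det A = -12.
So p(s) = s^2 - 4s - 12.
The coefficient of s is -4.

-4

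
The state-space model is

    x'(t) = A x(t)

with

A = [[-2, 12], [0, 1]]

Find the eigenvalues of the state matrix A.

-2, 1

det(sI - A) = s^2 - (tr A)s + det A, with tr A = (-2) + 1 = -1 and det A = (-2)·1 - 12·0 = -2 - 0 = -2.
So p(s) = det(sI - A) = s^2 + s - 2.
Factor s^2 + s - 2: two numbers with sum -1 and product -2 are 1 and -2, so s^2 + s - 2 = (s - 1)(s + 2).
Hence p(s) = (s - 1) (s + 2), with roots -2, 1.
At least one eigenvalue has non-negative real part, so the system is not asymptotically stable.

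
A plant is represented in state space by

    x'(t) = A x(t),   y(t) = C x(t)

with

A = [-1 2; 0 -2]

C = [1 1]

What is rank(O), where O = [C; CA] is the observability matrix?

CA = [[-1, 0]]
Observability matrix O = [C; CA] = [[1, 1], [-1, 0]]
det(O) = 1·0 - 1·(-1) = 0 - (-1) = 1 ≠ 0, so rank(O) = 2.
rank(O) = 2 = n, so the pair (A, C) is completely observable.

2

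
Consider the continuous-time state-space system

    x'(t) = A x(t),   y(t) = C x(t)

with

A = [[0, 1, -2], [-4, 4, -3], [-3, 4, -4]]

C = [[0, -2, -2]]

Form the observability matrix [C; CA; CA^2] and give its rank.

CA = [[14, -16, 14]]
CA^2 = [[22, 6, -36]]
Observability matrix O = [C; CA; CA^2] = [[0, -2, -2], [14, -16, 14], [22, 6, -36]]
det(O) = 0·((-16)·(-36) - 14·6) - (-2)·(14·(-36) - 14·22) + (-2)·(14·6 - (-16)·22) = 0·492 - (-2)·(-812) + (-2)·436 = -2496 ≠ 0, so rank(O) = 3.
rank(O) = 3 = n, so the pair (A, C) is completely observable.

3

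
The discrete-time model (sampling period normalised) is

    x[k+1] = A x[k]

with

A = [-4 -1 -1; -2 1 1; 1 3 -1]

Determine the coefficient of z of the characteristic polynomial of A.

Expand det(zI - A) for the 3×3 matrix.
p(z) = z^3 + 4z^2 - 5z - 24.
(Check: constant term = det(-A) = (-1)^3 det A = -24; coefficient of z^2 = -tr A = 4.)
The coefficient of z is -5.

-5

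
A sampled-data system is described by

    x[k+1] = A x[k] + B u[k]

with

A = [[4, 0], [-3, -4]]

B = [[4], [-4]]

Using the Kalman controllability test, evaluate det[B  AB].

80

AB = [[16], [4]]
Controllability matrix C = [B  AB] = [[4, 16], [-4, 4]]
det(C) = 4·4 - 16·(-4) = 16 - (-64) = 80
Since det(C) ≠ 0, rank(C) = 2 and the system is completely controllable.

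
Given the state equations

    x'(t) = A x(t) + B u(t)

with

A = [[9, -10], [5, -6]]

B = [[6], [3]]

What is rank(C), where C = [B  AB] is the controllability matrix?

AB = [[24], [12]]
Controllability matrix C = [B  AB] = [[6, 24], [3, 12]]
Every column of C is a scalar multiple of column 1 = [6, 3] (multipliers 1, 4), so the columns span a one-dimensional space.
C ≠ 0, hence rank(C) = 1.
rank(C) = 1 < n = 2, so the pair (A, B) is not completely controllable.

1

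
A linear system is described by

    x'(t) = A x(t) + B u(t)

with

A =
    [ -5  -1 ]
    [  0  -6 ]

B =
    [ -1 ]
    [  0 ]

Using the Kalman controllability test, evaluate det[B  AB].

0

AB = [[5], [0]]
Controllability matrix C = [B  AB] = [[-1, 5], [0, 0]]
det(C) = (-1)·0 - 5·0 = 0 - 0 = 0
Since det(C) = 0, rank(C) < 2 and the system is not completely controllable.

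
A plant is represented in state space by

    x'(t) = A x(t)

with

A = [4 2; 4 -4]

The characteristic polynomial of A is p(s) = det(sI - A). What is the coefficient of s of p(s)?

0

For a 2×2 matrix, det(sI - A) = s^2 - (tr A)s + det A.
tr A = 0, det A = -24.
So p(s) = s^2 - 24.
The coefficient of s is 0.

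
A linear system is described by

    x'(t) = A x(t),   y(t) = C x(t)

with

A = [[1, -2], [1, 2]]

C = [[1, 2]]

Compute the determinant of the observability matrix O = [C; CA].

CA = [[3, 2]]
Observability matrix O = [C; CA] = [[1, 2], [3, 2]]
det(O) = 1·2 - 2·3 = 2 - 6 = -4
Since det(O) ≠ 0, rank(O) = 2 and the system is completely observable.

-4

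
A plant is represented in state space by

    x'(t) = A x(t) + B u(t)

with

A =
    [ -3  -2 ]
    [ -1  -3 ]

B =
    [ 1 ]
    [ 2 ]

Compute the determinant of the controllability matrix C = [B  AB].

7

AB = [[-7], [-7]]
Controllability matrix C = [B  AB] = [[1, -7], [2, -7]]
det(C) = 1·(-7) - (-7)·2 = -7 - (-14) = 7
Since det(C) ≠ 0, rank(C) = 2 and the system is completely controllable.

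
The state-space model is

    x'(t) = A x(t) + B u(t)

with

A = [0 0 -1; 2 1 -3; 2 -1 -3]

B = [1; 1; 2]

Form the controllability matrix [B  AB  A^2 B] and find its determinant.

-1

AB = [[-2], [-3], [-5]]
A^2B = [[5], [8], [14]]
Controllability matrix C = [B  AB  A^2B] = [[1, -2, 5], [1, -3, 8], [2, -5, 14]]
Expanding along the first row, det(C) = 1·((-3)·14 - 8·(-5)) - (-2)·(1·14 - 8·2) + 5·(1·(-5) - (-3)·2) = 1·(-2) - (-2)·(-2) + 5·1 = -1
Since det(C) ≠ 0, rank(C) = 3 and the system is completely controllable.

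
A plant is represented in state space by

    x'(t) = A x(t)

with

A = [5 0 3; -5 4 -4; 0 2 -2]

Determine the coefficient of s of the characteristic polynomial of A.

10

Expand det(sI - A) for the 3×3 matrix.
p(s) = s^3 - 7s^2 + 10s + 30.
(Check: constant term = det(-A) = (-1)^3 det A = 30; coefficient of s^2 = -tr A = -7.)
The coefficient of s is 10.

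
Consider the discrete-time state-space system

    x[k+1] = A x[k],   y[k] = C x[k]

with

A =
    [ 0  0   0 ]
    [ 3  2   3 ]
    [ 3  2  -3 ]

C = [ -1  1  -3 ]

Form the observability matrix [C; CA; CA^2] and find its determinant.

0

CA = [[-6, -4, 12]]
CA^2 = [[24, 16, -48]]
Observability matrix O = [C; CA; CA^2] = [[-1, 1, -3], [-6, -4, 12], [24, 16, -48]]
Expanding along the first row, det(O) = (-1)·((-4)·(-48) - 12·16) - 1·((-6)·(-48) - 12·24) + (-3)·((-6)·16 - (-4)·24) = (-1)·0 - 1·0 + (-3)·0 = 0
Since det(O) = 0, rank(O) < 3 and the system is not completely observable.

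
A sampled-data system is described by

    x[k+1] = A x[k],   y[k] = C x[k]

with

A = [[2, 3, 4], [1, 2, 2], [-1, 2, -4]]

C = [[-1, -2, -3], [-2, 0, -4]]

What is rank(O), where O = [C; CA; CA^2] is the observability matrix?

CA = [[-1, -13, 4], [0, -14, 8]]
CA^2 = [[-19, -21, -46], [-22, -12, -60]]
Observability matrix O = [C; CA; CA^2] = [[-1, -2, -3], [-2, 0, -4], [-1, -13, 4], [0, -14, 8], [-19, -21, -46], [-22, -12, -60]]
Take the 3×3 submatrix of O formed by rows 1, 2, 3: [[-1, -2, -3], [-2, 0, -4], [-1, -13, 4]]. Its determinant is (-1)·(0·4 - (-4)·(-13)) - (-2)·((-2)·4 - (-4)·(-1)) + (-3)·((-2)·(-13) - 0·(-1)) = (-1)·(-52) - (-2)·(-12) + (-3)·26 = -50 ≠ 0.
So rank(O) ≥ 3; since O has 3 columns, rank(O) = 3.
rank(O) = 3 = n, so the pair (A, C) is completely observable.

3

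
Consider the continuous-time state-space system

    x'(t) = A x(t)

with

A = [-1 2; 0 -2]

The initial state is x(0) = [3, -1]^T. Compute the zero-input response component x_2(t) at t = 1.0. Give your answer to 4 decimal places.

det(sI - A) = s^2 - (tr A)s + det A, with tr A = (-1) + (-2) = -3 and det A = (-1)·(-2) - 2·0 = 2 - 0 = 2.
So p(s) = det(sI - A) = s^2 + 3s + 2.
Factor s^2 + 3s + 2: two numbers with sum -3 and product 2 are -1 and -2, so s^2 + 3s + 2 = (s + 1)(s + 2).
Hence p(s) = (s + 1) (s + 2), with roots -2, -1.
The eigenvalues -2, -1 are distinct and real, so A is diagonalisable and x(t) = e^{At} x(0) = V diag(e^{λ_i t}) V^{-1} x(0), where the columns of V are the eigenvectors.
λ = -2: A - (-2)I = [[1, 2], [0, 0]]. Row 1 gives 1·v1 + 2·v2 = 0, so take v_1 = [-2, 1]^T.
λ = -1: A - (-1)I = [[0, 2], [0, -1]]. Row 1 gives 0·v1 + 2·v2 = 0, so take v_2 = [-1, 0]^T.
V = [v_1 v_2] = [[-2, -1], [1, 0]] has det V = 1, so V^{-1} = adj(V)/det V = [[0, 1], [-1, -2]].
Modal coordinates z(0) = V^{-1} x(0): 0·3 + 1·(-1) = -1; (-1)·3 + (-2)·(-1) = -1; so z(0) = [-1, -1]^T.
x_2(t) = Σ_i (v_i)_2 · z_i(0) · e^{λ_i t} (row 2 of V times the modal terms).
x_2(1.0) = 1·(-1)·e^{-2·1.0} + 0·(-1)·e^{-1·1.0} = (-1)·0.135335 + 0·0.367879 = -0.1353.

-0.1353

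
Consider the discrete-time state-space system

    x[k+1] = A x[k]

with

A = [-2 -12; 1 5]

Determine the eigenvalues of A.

det(zI - A) = z^2 - (tr A)z + det A, with tr A = (-2) + 5 = 3 and det A = (-2)·5 - (-12)·1 = -10 - (-12) = 2.
So p(z) = det(zI - A) = z^2 - 3z + 2.
Factor z^2 - 3z + 2: two numbers with sum 3 and product 2 are 2 and 1, so z^2 - 3z + 2 = (z - 2)(z - 1).
Hence p(z) = (z - 2) (z - 1), with roots 1, 2.

1, 2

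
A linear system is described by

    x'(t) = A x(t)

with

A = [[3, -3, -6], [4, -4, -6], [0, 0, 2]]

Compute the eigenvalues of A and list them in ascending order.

det(sI - A) = s^3 - (tr A)s^2 + (M11 + M22 + M33)s - det A, where Mii is the 2×2 principal minor of A obtained by deleting row i and column i.
tr A = 3 + (-4) + 2 = 1; M11 = (-4)·2 - (-6)·0 = -8 - 0 = -8; M22 = 3·2 - (-6)·0 = 6 - 0 = 6; M33 = 3·(-4) - (-3)·4 = -12 - (-12) = 0; sum of minors = -2.
det A = 3·((-4)·2 - (-6)·0) - (-3)·(4·2 - (-6)·0) + (-6)·(4·0 - (-4)·0) = 3·(-8) - (-3)·8 + (-6)·0 = 0.
So p(s) = det(sI - A) = s^3 - s^2 - 2s.
The constant term is 0, so p(s) = s(s^2 - s - 2).
Factor s^2 - s - 2: two numbers with sum 1 and product -2 are 2 and -1, so s^2 - s - 2 = (s - 2)(s + 1).
Hence p(s) = s (s - 2) (s + 1), with roots -1, 0, 2.
At least one eigenvalue has non-negative real part, so the system is not asymptotically stable.

-1, 0, 2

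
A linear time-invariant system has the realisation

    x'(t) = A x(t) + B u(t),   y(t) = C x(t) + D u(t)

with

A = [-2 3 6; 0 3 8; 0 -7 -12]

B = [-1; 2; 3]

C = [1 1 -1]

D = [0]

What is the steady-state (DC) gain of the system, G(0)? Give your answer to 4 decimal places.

3.2000

G(0) = C(-A)^{-1}B + D = -C A^{-1} B + D.
det A = -40, so A^{-1} = (1/-40)·adj(A) = [[-1/2, 3/20, -3/20], [0, -3/5, -2/5], [0, 7/20, 3/20]]
A^{-1} B = [7/20, -12/5, 23/20]^T
C A^{-1} B = -16/5
G(0) = D - C A^{-1} B = 0 - (-16/5) = 16/5 ≈ 3.2000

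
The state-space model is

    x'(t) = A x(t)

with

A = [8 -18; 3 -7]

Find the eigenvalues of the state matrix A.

det(sI - A) = s^2 - (tr A)s + det A, with tr A = 8 + (-7) = 1 and det A = 8·(-7) - (-18)·3 = -56 - (-54) = -2.
So p(s) = det(sI - A) = s^2 - s - 2.
Factor s^2 - s - 2: two numbers with sum 1 and product -2 are 2 and -1, so s^2 - s - 2 = (s - 2)(s + 1).
Hence p(s) = (s - 2) (s + 1), with roots -1, 2.
At least one eigenvalue has non-negative real part, so the system is not asymptotically stable.

-1, 2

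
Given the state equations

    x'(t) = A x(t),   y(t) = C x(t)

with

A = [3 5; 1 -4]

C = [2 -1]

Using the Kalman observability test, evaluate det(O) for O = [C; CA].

33

CA = [[5, 14]]
Observability matrix O = [C; CA] = [[2, -1], [5, 14]]
det(O) = 2·14 - (-1)·5 = 28 - (-5) = 33
Since det(O) ≠ 0, rank(O) = 2 and the system is completely observable.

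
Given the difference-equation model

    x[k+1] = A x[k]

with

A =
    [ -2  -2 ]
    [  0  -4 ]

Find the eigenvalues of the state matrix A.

det(zI - A) = z^2 - (tr A)z + det A, with tr A = (-2) + (-4) = -6 and det A = (-2)·(-4) - (-2)·0 = 8 - 0 = 8.
So p(z) = det(zI - A) = z^2 + 6z + 8.
Factor z^2 + 6z + 8: two numbers with sum -6 and product 8 are -2 and -4, so z^2 + 6z + 8 = (z + 2)(z + 4).
Hence p(z) = (z + 2) (z + 4), with roots -4, -2.

-4, -2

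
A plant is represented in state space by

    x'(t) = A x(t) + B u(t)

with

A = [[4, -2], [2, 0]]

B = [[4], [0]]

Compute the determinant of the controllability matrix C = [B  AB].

32

AB = [[16], [8]]
Controllability matrix C = [B  AB] = [[4, 16], [0, 8]]
det(C) = 4·8 - 16·0 = 32 - 0 = 32
Since det(C) ≠ 0, rank(C) = 2 and the system is completely controllable.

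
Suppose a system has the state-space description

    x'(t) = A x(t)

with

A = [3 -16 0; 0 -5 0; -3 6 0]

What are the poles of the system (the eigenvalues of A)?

-5, 0, 3

det(sI - A) = s^3 - (tr A)s^2 + (M11 + M22 + M33)s - det A, where Mii is the 2×2 principal minor of A obtained by deleting row i and column i.
tr A = 3 + (-5) + 0 = -2; M11 = (-5)·0 - 0·6 = 0 - 0 = 0; M22 = 3·0 - 0·(-3) = 0 - 0 = 0; M33 = 3·(-5) - (-16)·0 = -15 - 0 = -15; sum of minors = -15.
det A = 3·((-5)·0 - 0·6) - (-16)·(0·0 - 0·(-3)) + 0·(0·6 - (-5)·(-3)) = 3·0 - (-16)·0 + 0·(-15) = 0.
So p(s) = det(sI - A) = s^3 + 2s^2 - 15s.
The constant term is 0, so p(s) = s(s^2 + 2s - 15).
Factor s^2 + 2s - 15: two numbers with sum -2 and product -15 are 3 and -5, so s^2 + 2s - 15 = (s - 3)(s + 5).
Hence p(s) = s (s - 3) (s + 5), with roots -5, 0, 3.
At least one eigenvalue has non-negative real part, so the system is not asymptotically stable.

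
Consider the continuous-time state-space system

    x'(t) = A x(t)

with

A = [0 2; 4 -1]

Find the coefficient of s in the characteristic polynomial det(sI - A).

1

For a 2×2 matrix, det(sI - A) = s^2 - (tr A)s + det A.
tr A = -1, det A = -8.
So p(s) = s^2 + s - 8.
The coefficient of s is 1.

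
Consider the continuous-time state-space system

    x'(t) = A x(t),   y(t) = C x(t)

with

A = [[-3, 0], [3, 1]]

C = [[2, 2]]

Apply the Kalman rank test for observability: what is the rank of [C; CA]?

2

CA = [[0, 2]]
Observability matrix O = [C; CA] = [[2, 2], [0, 2]]
det(O) = 2·2 - 2·0 = 4 - 0 = 4 ≠ 0, so rank(O) = 2.
rank(O) = 2 = n, so the pair (A, C) is completely observable.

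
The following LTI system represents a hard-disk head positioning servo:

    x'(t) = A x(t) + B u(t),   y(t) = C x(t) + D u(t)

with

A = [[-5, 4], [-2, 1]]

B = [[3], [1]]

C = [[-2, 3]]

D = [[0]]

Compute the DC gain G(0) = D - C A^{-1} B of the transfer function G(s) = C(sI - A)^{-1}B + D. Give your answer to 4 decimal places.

-1.6667

G(0) = C(-A)^{-1}B + D = -C A^{-1} B + D.
det A = 3, so A^{-1} = (1/3)·adj(A) = [[1/3, -4/3], [2/3, -5/3]]
A^{-1} B = [-1/3, 1/3]^T
C A^{-1} B = 5/3
G(0) = D - C A^{-1} B = 0 - (5/3) = -5/3 ≈ -1.6667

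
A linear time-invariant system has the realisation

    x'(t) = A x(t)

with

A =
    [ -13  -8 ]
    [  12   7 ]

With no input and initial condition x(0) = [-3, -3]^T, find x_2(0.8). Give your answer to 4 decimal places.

det(sI - A) = s^2 - (tr A)s + det A, with tr A = (-13) + 7 = -6 and det A = (-13)·7 - (-8)·12 = -91 - (-96) = 5.
So p(s) = det(sI - A) = s^2 + 6s + 5.
Factor s^2 + 6s + 5: two numbers with sum -6 and product 5 are -1 and -5, so s^2 + 6s + 5 = (s + 1)(s + 5).
Hence p(s) = (s + 1) (s + 5), with roots -5, -1.
The eigenvalues -5, -1 are distinct and real, so A is diagonalisable and x(t) = e^{At} x(0) = V diag(e^{λ_i t}) V^{-1} x(0), where the columns of V are the eigenvectors.
λ = -5: A - (-5)I = [[-8, -8], [12, 12]]. Row 1 gives (-8)·v1 + (-8)·v2 = 0, so take v_1 = [-1, 1]^T.
λ = -1: A - (-1)I = [[-12, -8], [12, 8]]. Row 1 gives (-12)·v1 + (-8)·v2 = 0, so take v_2 = [-2, 3]^T.
V = [v_1 v_2] = [[-1, -2], [1, 3]] has det V = -1, so V^{-1} = adj(V)/det V = [[-3, -2], [1, 1]].
Modal coordinates z(0) = V^{-1} x(0): (-3)·(-3) + (-2)·(-3) = 15; 1·(-3) + 1·(-3) = -6; so z(0) = [15, -6]^T.
x_2(t) = Σ_i (v_i)_2 · z_i(0) · e^{λ_i t} (row 2 of V times the modal terms).
x_2(0.8) = 1·15·e^{-5·0.8} + 3·(-6)·e^{-1·0.8} = 15·0.018316 + (-18)·0.449329 = -7.8132.

-7.8132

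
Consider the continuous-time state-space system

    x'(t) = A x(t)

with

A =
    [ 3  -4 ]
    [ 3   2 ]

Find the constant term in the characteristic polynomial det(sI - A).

18

For a 2×2 matrix, det(sI - A) = s^2 - (tr A)s + det A.
tr A = 5, det A = 18.
So p(s) = s^2 - 5s + 18.
The constant term is 18.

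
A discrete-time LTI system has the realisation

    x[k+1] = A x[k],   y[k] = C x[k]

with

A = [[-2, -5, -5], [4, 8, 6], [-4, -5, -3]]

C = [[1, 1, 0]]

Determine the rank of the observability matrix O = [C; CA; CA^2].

2

CA = [[2, 3, 1]]
CA^2 = [[4, 9, 5]]
Observability matrix O = [C; CA; CA^2] = [[1, 1, 0], [2, 3, 1], [4, 9, 5]]
The columns c1, c2, c3 of O are linearly dependent: c1 - c2 + c3 = 0 (check each entry), so rank(O) ≤ 2.
The 2×2 minor from rows 1, 2, columns 1, 2 is 1·3 - 1·2 = 3 - 2 = 1 ≠ 0, so rank(O) = 2.
rank(O) = 2 < n = 3, so the pair (A, C) is not completely observable.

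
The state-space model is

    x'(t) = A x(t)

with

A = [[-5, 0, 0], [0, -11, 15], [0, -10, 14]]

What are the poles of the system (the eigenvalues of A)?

det(sI - A) = s^3 - (tr A)s^2 + (M11 + M22 + M33)s - det A, where Mii is the 2×2 principal minor of A obtained by deleting row i and column i.
tr A = (-5) + (-11) + 14 = -2; M11 = (-11)·14 - 15·(-10) = -154 - (-150) = -4; M22 = (-5)·14 - 0·0 = -70 - 0 = -70; M33 = (-5)·(-11) - 0·0 = 55 - 0 = 55; sum of minors = -19.
det A = (-5)·((-11)·14 - 15·(-10)) - 0·(0·14 - 15·0) + 0·(0·(-10) - (-11)·0) = (-5)·(-4) - 0·0 + 0·0 = 20.
So p(s) = det(sI - A) = s^3 + 2s^2 - 19s - 20.
Rational-root test: any integer root divides -20. Testing small divisors, s = -1 works: p(-1) = -1 + 2 + 19 + (-20) = 0, so (s + 1) is a factor.
Dividing, p(s) = (s + 1)(s^2 + s - 20).
Factor s^2 + s - 20: two numbers with sum -1 and product -20 are 4 and -5, so s^2 + s - 20 = (s - 4)(s + 5).
Hence p(s) = (s - 4) (s + 1) (s + 5), with roots -5, -1, 4.
At least one eigenvalue has non-negative real part, so the system is not asymptotically stable.

-5, -1, 4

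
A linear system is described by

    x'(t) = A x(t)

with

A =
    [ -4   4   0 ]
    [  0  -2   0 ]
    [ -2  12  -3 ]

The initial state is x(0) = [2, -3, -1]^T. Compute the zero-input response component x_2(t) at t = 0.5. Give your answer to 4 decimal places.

det(sI - A) = s^3 - (tr A)s^2 + (M11 + M22 + M33)s - det A, where Mii is the 2×2 principal minor of A obtained by deleting row i and column i.
tr A = (-4) + (-2) + (-3) = -9; M11 = (-2)·(-3) - 0·12 = 6 - 0 = 6; M22 = (-4)·(-3) - 0·(-2) = 12 - 0 = 12; M33 = (-4)·(-2) - 4·0 = 8 - 0 = 8; sum of minors = 26.
det A = (-4)·((-2)·(-3) - 0·12) - 4·(0·(-3) - 0·(-2)) + 0·(0·12 - (-2)·(-2)) = (-4)·6 - 4·0 + 0·(-4) = -24.
So p(s) = det(sI - A) = s^3 + 9s^2 + 26s + 24.
Rational-root test: any integer root divides 24. Testing small divisors, s = -2 works: p(-2) = -8 + 36 + (-52) + 24 = 0, so (s + 2) is a factor.
Dividing, p(s) = (s + 2)(s^2 + 7s + 12).
Factor s^2 + 7s + 12: two numbers with sum -7 and product 12 are -3 and -4, so s^2 + 7s + 12 = (s + 3)(s + 4).
Hence p(s) = (s + 2) (s + 3) (s + 4), with roots -4, -3, -2.
The eigenvalues -4, -3, -2 are distinct and real, so A is diagonalisable and x(t) = e^{At} x(0) = V diag(e^{λ_i t}) V^{-1} x(0), where the columns of V are the eigenvectors.
λ = -4: A - (-4)I = [[0, 4, 0], [0, 2, 0], [-2, 12, 1]]. v must be orthogonal to every row; (row 1) × (row 3) = [4, 0, 8], so take v_1 = [1, 0, 2]^T.
λ = -3: A - (-3)I = [[-1, 4, 0], [0, 1, 0], [-2, 12, 0]]. v must be orthogonal to every row; (row 1) × (row 2) = [0, 0, -1], so take v_2 = [0, 0, 1]^T.
λ = -2: A - (-2)I = [[-2, 4, 0], [0, 0, 0], [-2, 12, -1]]. v must be orthogonal to every row; (row 1) × (row 3) = [-4, -2, -16], so take v_3 = [2, 1, 8]^T.
V = [v_1 v_2 v_3] = [[1, 0, 2], [0, 0, 1], [2, 1, 8]] has det V = -1, so V^{-1} = adj(V)/det V = [[1, -2, 0], [-2, -4, 1], [0, 1, 0]].
Modal coordinates z(0) = V^{-1} x(0): 1·2 + (-2)·(-3) + 0·(-1) = 8; (-2)·2 + (-4)·(-3) + 1·(-1) = 7; 0·2 + 1·(-3) + 0·(-1) = -3; so z(0) = [8, 7, -3]^T.
x_2(t) = Σ_i (v_i)_2 · z_i(0) · e^{λ_i t} (row 2 of V times the modal terms).
x_2(0.5) = 0·8·e^{-4·0.5} + 0·7·e^{-3·0.5} + 1·(-3)·e^{-2·0.5} = 0·0.135335 + 0·0.223130 + (-3)·0.367879 = -1.1036.

-1.1036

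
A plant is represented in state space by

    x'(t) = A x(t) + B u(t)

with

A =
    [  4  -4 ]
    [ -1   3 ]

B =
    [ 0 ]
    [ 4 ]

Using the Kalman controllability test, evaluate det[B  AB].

64

AB = [[-16], [12]]
Controllability matrix C = [B  AB] = [[0, -16], [4, 12]]
det(C) = 0·12 - (-16)·4 = 0 - (-64) = 64
Since det(C) ≠ 0, rank(C) = 2 and the system is completely controllable.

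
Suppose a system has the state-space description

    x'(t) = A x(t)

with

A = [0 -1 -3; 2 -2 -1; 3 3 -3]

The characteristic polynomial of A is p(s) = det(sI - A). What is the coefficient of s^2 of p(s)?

Expand det(sI - A) for the 3×3 matrix.
p(s) = s^3 + 5s^2 + 20s + 39.
(Check: constant term = det(-A) = (-1)^3 det A = 39; coefficient of s^2 = -tr A = 5.)
The coefficient of s^2 is 5.

5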